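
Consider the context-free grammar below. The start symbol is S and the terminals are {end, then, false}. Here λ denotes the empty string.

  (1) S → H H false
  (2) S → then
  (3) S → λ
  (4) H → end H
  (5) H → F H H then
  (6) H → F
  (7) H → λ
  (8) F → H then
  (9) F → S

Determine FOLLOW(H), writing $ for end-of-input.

{end, false, then}

FIRST(S) = {λ, end, false, then}  (via H H false)
FIRST(H) = {λ, end, false, then}  (via F H H then, F)
FIRST(F) = {λ, end, false, then}  (via H then, S)
FOLLOW(S) includes $ since S is the start symbol.
FOLLOW(H): in S→H H false (occurrence 1), H is followed by H false with FIRST {end, false, then}; in S→H H false (occurrence 2), H is followed by false with FIRST {false}; in H→end H, the suffix after H is empty (adds nothing new); in H→F H H then (occurrence 1), H is followed by H then with FIRST {end, false, then}; in H→F H H then (occurrence 2), H is followed by then with FIRST {then}; in F→H then, H is followed by then with FIRST {then}. Thus FOLLOW(H) = {end, false, then}.
FOLLOW(F): in H→F H H then, F is followed by H H then with FIRST {end, false, then}; in H→F, the suffix after F is empty, so FOLLOW(F) ⊇ FOLLOW(H) = {end, false, then}. Thus FOLLOW(F) = {end, false, then}.
FOLLOW(S): in F→S, the suffix after S is empty, so FOLLOW(S) ⊇ FOLLOW(F) = {end, false, then}. Thus FOLLOW(S) = {$, end, false, then}.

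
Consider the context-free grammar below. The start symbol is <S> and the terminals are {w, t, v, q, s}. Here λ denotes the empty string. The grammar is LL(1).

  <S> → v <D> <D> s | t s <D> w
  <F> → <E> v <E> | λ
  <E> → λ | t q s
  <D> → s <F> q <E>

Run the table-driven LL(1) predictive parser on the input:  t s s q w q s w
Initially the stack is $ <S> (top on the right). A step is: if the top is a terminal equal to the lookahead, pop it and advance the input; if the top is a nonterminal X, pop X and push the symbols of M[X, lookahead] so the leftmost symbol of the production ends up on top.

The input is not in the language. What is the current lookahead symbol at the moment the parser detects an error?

step 1: stack=$ <S>  input=t s s q w q s w $  — expand <S> → t s <D> w
step 2: stack=$ w <D> s t  input=t s s q w q s w $  — match t
step 3: stack=$ w <D> s  input=s s q w q s w $  — match s
step 4: stack=$ w <D>  input=s q w q s w $  — expand <D> → s <F> q <E>
step 5: stack=$ w <E> q <F> s  input=s q w q s w $  — match s
step 6: stack=$ w <E> q <F>  input=q w q s w $  — expand <F> → λ
step 7: stack=$ w <E> q  input=q w q s w $  — match q
step 8: stack=$ w <E>  input=w q s w $  — expand <E> → λ
step 9: stack=$ w  input=w q s w $  — match w
step 10: stack=$  input=q s w $  — error: stack empty but input remains

q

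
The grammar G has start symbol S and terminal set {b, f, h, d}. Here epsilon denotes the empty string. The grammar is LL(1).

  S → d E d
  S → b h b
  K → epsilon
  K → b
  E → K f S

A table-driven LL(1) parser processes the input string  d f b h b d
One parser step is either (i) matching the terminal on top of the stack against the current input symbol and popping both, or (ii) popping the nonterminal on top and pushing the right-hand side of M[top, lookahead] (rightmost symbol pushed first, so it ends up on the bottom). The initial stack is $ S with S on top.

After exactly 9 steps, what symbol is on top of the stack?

d

step 1: stack=$ S  input=d f b h b d $  — expand S → d E d
step 2: stack=$ d E d  input=d f b h b d $  — match d
step 3: stack=$ d E  input=f b h b d $  — expand E → K f S
step 4: stack=$ d S f K  input=f b h b d $  — expand K → epsilon
step 5: stack=$ d S f  input=f b h b d $  — match f
step 6: stack=$ d S  input=b h b d $  — expand S → b h b
step 7: stack=$ d b h b  input=b h b d $  — match b
step 8: stack=$ d b h  input=h b d $  — match h
step 9: stack=$ d b  input=b d $  — match b
Stack after step 9: $ d (top = d).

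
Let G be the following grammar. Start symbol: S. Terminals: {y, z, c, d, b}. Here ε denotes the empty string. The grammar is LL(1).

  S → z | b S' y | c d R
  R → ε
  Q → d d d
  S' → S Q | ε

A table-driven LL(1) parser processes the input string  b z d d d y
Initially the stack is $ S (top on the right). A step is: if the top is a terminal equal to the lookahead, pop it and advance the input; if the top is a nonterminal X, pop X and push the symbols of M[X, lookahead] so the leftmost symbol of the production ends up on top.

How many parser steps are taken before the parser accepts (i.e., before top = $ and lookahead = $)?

10

step 1: stack=$ S  input=b z d d d y $  — expand S → b S' y
step 2: stack=$ y S' b  input=b z d d d y $  — match b
step 3: stack=$ y S'  input=z d d d y $  — expand S' → S Q
step 4: stack=$ y Q S  input=z d d d y $  — expand S → z
step 5: stack=$ y Q z  input=z d d d y $  — match z
step 6: stack=$ y Q  input=d d d y $  — expand Q → d d d
step 7: stack=$ y d d d  input=d d d y $  — match d
step 8: stack=$ y d d  input=d d y $  — match d
step 9: stack=$ y d  input=d y $  — match d
step 10: stack=$ y  input=y $  — match y
Accept reached after 10 steps.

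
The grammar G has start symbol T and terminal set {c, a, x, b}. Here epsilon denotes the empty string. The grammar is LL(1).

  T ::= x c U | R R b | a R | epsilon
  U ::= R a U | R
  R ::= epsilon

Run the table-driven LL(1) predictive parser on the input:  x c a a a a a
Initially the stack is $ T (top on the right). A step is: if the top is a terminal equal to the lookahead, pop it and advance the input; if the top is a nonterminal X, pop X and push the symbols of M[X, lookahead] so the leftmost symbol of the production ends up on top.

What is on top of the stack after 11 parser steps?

a

      Stack    Input            Action
   1  $ T      x c a a a a a $  expand T ::= x c U
   2  $ U c x  x c a a a a a $  match x
   3  $ U c    c a a a a a $    match c
   4  $ U      a a a a a $      expand U ::= R a U
   5  $ U a R  a a a a a $      expand R ::= epsilon
   6  $ U a    a a a a a $      match a
   7  $ U      a a a a $        expand U ::= R a U
   8  $ U a R  a a a a $        expand R ::= epsilon
   9  $ U a    a a a a $        match a
  10  $ U      a a a $          expand U ::= R a U
  11  $ U a R  a a a $          expand R ::= epsilon
Stack after step 11: $ U a (top = a).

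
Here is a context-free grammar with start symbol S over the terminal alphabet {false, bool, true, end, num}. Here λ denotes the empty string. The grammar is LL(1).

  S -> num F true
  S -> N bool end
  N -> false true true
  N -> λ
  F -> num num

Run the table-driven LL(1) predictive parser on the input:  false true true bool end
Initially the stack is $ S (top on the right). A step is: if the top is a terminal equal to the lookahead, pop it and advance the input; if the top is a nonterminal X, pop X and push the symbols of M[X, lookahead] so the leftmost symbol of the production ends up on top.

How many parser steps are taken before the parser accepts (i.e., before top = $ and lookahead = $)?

     Stack                       Input                       Action
  1  $ S                         false true true bool end $  expand S -> N bool end
  2  $ end bool N                false true true bool end $  expand N -> false true true
  3  $ end bool true true false  false true true bool end $  match false
  4  $ end bool true true        true true bool end $        match true
  5  $ end bool true             true bool end $             match true
  6  $ end bool                  bool end $                  match bool
  7  $ end                       end $                       match end
Accept reached after 7 steps.

7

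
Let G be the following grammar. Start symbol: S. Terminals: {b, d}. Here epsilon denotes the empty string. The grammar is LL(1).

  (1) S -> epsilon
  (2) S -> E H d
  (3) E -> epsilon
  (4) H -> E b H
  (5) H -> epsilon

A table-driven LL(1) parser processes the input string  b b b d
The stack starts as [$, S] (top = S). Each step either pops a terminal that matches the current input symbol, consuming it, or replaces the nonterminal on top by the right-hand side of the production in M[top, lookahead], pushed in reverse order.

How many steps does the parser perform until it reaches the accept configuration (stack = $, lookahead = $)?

13

      Stack      Input      Action
   1  $ S        b b b d $  expand S -> E H d
   2  $ d H E    b b b d $  expand E -> epsilon
   3  $ d H      b b b d $  expand H -> E b H
   4  $ d H b E  b b b d $  expand E -> epsilon
   5  $ d H b    b b b d $  match b
   6  $ d H      b b d $    expand H -> E b H
   7  $ d H b E  b b d $    expand E -> epsilon
   8  $ d H b    b b d $    match b
   9  $ d H      b d $      expand H -> E b H
  10  $ d H b E  b d $      expand E -> epsilon
  11  $ d H b    b d $      match b
  12  $ d H      d $        expand H -> epsilon
  13  $ d        d $        match d
Accept reached after 13 steps.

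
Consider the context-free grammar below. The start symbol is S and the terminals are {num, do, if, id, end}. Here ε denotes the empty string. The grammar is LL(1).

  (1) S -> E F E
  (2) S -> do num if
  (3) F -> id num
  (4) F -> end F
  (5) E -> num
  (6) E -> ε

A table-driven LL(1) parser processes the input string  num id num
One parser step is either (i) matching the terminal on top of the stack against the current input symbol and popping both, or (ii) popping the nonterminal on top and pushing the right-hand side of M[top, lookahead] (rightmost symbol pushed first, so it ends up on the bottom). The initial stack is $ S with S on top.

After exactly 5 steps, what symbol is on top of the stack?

num

     Stack       Input         Action
  1  $ S         num id num $  expand S -> E F E
  2  $ E F E     num id num $  expand E -> num
  3  $ E F num   num id num $  match num
  4  $ E F       id num $      expand F -> id num
  5  $ E num id  id num $      match id
Stack after step 5: $ E num (top = num).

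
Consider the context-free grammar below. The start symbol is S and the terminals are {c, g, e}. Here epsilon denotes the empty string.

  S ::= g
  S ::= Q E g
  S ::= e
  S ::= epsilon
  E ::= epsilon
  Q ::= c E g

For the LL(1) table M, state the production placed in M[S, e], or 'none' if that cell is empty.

S ::= e

FIRST(E) = {epsilon}
FIRST(Q) = {c}
FIRST(S) = {epsilon, c, e, g}  (via Q E g)
FOLLOW(S) includes $ since S is the start symbol.
FOLLOW(S): S appears on no right-hand side. Thus FOLLOW(S) = {$}.
For S ::= g: FIRST(g) = {g}, so it goes in M[S, t] for t ∈ {g}.
For S ::= Q E g: FIRST(Q E g) = {c}, so it goes in M[S, t] for t ∈ {c}.
For S ::= e: FIRST(e) = {e}, so it goes in M[S, t] for t ∈ {e}.
For S ::= epsilon: FIRST(epsilon) = {epsilon}, so it goes in M[S, t] for t ∈ {}; since epsilon ∈ FIRST, also for every t ∈ FOLLOW(S) = {$}.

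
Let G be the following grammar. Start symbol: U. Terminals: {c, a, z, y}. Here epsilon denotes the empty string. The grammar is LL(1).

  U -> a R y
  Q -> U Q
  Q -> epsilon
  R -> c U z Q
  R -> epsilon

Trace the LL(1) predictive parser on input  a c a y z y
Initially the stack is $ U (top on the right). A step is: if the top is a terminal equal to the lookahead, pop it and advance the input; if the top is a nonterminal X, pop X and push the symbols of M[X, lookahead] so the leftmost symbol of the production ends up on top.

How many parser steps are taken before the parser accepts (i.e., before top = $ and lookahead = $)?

11

step 1: stack=$ U  input=a c a y z y $  — expand U -> a R y
step 2: stack=$ y R a  input=a c a y z y $  — match a
step 3: stack=$ y R  input=c a y z y $  — expand R -> c U z Q
step 4: stack=$ y Q z U c  input=c a y z y $  — match c
step 5: stack=$ y Q z U  input=a y z y $  — expand U -> a R y
step 6: stack=$ y Q z y R a  input=a y z y $  — match a
step 7: stack=$ y Q z y R  input=y z y $  — expand R -> epsilon
step 8: stack=$ y Q z y  input=y z y $  — match y
step 9: stack=$ y Q z  input=z y $  — match z
step 10: stack=$ y Q  input=y $  — expand Q -> epsilon
step 11: stack=$ y  input=y $  — match y
Accept reached after 11 steps.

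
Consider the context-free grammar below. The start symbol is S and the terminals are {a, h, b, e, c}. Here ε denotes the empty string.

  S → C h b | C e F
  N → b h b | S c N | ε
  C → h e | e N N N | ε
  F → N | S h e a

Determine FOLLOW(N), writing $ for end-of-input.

FIRST(C): from C→h e we get {h}; from C→e N N N we get {e}; from C→ε we get {ε}. So FIRST(C) = {ε, e, h}.
FIRST(S): from S→C h b we get {e, h}; from S→C e F we get {e, h}. So FIRST(S) = {e, h}.
FIRST(N): from N→b h b we get {b}; from N→S c N we get {e, h}; from N→ε we get {ε}. So FIRST(N) = {ε, b, e, h}.
FIRST(F): from F→N we get {ε, b, e, h}; from F→S h e a we get {e, h}. So FIRST(F) = {ε, b, e, h}.
FOLLOW(S) includes $ since S is the start symbol.
FOLLOW(S): in N→S c N, S is followed by c N with FIRST {c}; in F→S h e a, S is followed by h e a with FIRST {h}. Thus FOLLOW(S) = {$, c, h}.
FOLLOW(C): in S→C h b, C is followed by h b with FIRST {h}; in S→C e F, C is followed by e F with FIRST {e}. Thus FOLLOW(C) = {e, h}.
FOLLOW(F): in S→C e F, the suffix after F is empty, so FOLLOW(F) ⊇ FOLLOW(S) = {$, c, h}. Thus FOLLOW(F) = {$, c, h}.
FOLLOW(N): in N→S c N, the suffix after N is empty (adds nothing new); in C→e N N N (occurrence 1), N is followed by N N with FIRST {ε, b, e, h}; in C→e N N N (occurrence 1), the suffix after N is nullable, so FOLLOW(N) ⊇ FOLLOW(C) = {e, h}; in C→e N N N (occurrence 2), N is followed by N with FIRST {ε, b, e, h}; in C→e N N N (occurrence 2), the suffix after N is nullable, so FOLLOW(N) ⊇ FOLLOW(C) = {e, h}; in C→e N N N (occurrence 3), the suffix after N is empty, so FOLLOW(N) ⊇ FOLLOW(C) = {e, h}; in F→N, the suffix after N is empty, so FOLLOW(N) ⊇ FOLLOW(F) = {$, c, h}. Thus FOLLOW(N) = {$, b, c, e, h}.

{$, b, c, e, h}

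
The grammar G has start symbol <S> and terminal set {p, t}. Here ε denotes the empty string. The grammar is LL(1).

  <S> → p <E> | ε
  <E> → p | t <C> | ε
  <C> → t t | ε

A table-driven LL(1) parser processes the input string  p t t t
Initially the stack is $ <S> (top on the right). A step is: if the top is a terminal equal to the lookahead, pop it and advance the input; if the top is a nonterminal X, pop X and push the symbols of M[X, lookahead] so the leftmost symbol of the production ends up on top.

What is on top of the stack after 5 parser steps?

     Stack    Input      Action
  1  $ <S>    p t t t $  expand <S> → p <E>
  2  $ <E> p  p t t t $  match p
  3  $ <E>    t t t $    expand <E> → t <C>
  4  $ <C> t  t t t $    match t
  5  $ <C>    t t $      expand <C> → t t
Stack after step 5: $ t t (top = t).

t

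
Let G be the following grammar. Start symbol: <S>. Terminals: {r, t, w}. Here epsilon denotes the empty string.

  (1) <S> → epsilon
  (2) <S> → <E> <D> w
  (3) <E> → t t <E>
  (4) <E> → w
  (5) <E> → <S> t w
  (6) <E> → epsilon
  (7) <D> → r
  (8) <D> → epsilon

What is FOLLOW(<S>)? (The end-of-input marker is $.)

{$, t}

FIRST(<D>): from <D>→r we get {r}; from <D>→epsilon we get {epsilon}. So FIRST(<D>) = {epsilon, r}.
FIRST(<S>): from <S>→epsilon we get {epsilon}; from <S>→<E> <D> w we get {r, t, w}. So FIRST(<S>) = {epsilon, r, t, w}.
FIRST(<E>): from <E>→t t <E> we get {t}; from <E>→w we get {w}; from <E>→<S> t w we get {r, t, w}; from <E>→epsilon we get {epsilon}. So FIRST(<E>) = {epsilon, r, t, w}.
FOLLOW(<S>) includes $ since <S> is the start symbol.
FOLLOW(<S>): in <E>→<S> t w, <S> is followed by t w with FIRST {t}. Thus FOLLOW(<S>) = {$, t}.
FOLLOW(<E>): in <S>→<E> <D> w, <E> is followed by <D> w with FIRST {r, w}; in <E>→t t <E>, the suffix after <E> is empty (adds nothing new). Thus FOLLOW(<E>) = {r, w}.
FOLLOW(<D>): in <S>→<E> <D> w, <D> is followed by w with FIRST {w}. Thus FOLLOW(<D>) = {w}.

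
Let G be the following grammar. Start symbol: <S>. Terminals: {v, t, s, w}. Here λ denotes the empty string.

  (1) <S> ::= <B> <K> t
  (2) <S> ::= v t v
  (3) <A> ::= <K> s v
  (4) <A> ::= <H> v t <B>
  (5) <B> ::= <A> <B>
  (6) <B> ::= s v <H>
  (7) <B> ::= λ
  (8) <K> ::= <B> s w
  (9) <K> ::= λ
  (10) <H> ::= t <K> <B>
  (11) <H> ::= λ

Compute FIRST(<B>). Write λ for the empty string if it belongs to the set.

{λ, s, t, v}

FIRST(<H>): from <H>::=t <K> <B> we get {t}; from <H>::=λ we get {λ}. So FIRST(<H>) = {λ, t}.
FIRST(<S>): from <S>::=<B> <K> t we get {s, t, v}; from <S>::=v t v we get {v}. So FIRST(<S>) = {s, t, v}.
FIRST(<A>): from <A>::=<K> s v we get {s, t, v}; from <A>::=<H> v t <B> we get {t, v}. So FIRST(<A>) = {s, t, v}.
FIRST(<B>): from <B>::=<A> <B> we get {s, t, v}; from <B>::=s v <H> we get {s}; from <B>::=λ we get {λ}. So FIRST(<B>) = {λ, s, t, v}.
FIRST(<K>): from <K>::=<B> s w we get {s, t, v}; from <K>::=λ we get {λ}. So FIRST(<K>) = {λ, s, t, v}.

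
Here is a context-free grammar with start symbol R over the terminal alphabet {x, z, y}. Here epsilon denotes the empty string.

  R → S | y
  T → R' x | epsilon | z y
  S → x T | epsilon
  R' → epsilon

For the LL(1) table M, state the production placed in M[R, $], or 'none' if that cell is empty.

FIRST(S) = {epsilon, x}
FIRST(R') = {epsilon}
FIRST(R) = {epsilon, x, y}  (via S)
FIRST(T) = {epsilon, x, z}  (via R' x)
FOLLOW(R) includes $ since R is the start symbol.
FOLLOW(R): R appears on no right-hand side. Thus FOLLOW(R) = {$}.
For R → S: FIRST(S) = {epsilon, x}, so it goes in M[R, t] for t ∈ {x}; since epsilon ∈ FIRST, also for every t ∈ FOLLOW(R) = {$}.
For R → y: FIRST(y) = {y}, so it goes in M[R, t] for t ∈ {y}.

R → S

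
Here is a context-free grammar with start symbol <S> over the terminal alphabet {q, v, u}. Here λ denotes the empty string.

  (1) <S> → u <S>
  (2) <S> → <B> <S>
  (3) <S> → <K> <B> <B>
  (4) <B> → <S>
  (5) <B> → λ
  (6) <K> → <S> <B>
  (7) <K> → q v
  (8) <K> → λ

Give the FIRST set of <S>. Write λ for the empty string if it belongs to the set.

FIRST(<S>) = {λ, q, u}  (via <B> <S>, <K> <B> <B>)
FIRST(<B>) = {λ, q, u}  (via <S>)
FIRST(<K>) = {λ, q, u}  (via <S> <B>)

{λ, q, u}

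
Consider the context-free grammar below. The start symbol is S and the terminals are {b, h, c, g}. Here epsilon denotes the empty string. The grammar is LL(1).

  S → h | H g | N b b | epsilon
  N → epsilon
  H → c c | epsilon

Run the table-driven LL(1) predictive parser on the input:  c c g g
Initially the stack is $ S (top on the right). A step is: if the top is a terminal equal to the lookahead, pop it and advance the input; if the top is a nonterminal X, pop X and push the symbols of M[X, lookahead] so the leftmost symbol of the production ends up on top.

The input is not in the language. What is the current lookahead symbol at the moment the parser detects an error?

g

     Stack    Input      Action
  1  $ S      c c g g $  expand S → H g
  2  $ g H    c c g g $  expand H → c c
  3  $ g c c  c c g g $  match c
  4  $ g c    c g g $    match c
  5  $ g      g g $      match g
  6  $        g $        error: stack empty but input remains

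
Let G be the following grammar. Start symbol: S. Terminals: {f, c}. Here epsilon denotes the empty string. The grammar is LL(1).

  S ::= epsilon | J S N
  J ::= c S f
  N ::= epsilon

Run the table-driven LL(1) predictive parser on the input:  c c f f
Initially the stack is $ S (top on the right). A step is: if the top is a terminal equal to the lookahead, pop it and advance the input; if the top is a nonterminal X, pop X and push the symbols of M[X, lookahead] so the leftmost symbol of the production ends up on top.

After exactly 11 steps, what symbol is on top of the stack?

step 1: stack=$ S  input=c c f f $  — expand S ::= J S N
step 2: stack=$ N S J  input=c c f f $  — expand J ::= c S f
step 3: stack=$ N S f S c  input=c c f f $  — match c
step 4: stack=$ N S f S  input=c f f $  — expand S ::= J S N
step 5: stack=$ N S f N S J  input=c f f $  — expand J ::= c S f
step 6: stack=$ N S f N S f S c  input=c f f $  — match c
step 7: stack=$ N S f N S f S  input=f f $  — expand S ::= epsilon
step 8: stack=$ N S f N S f  input=f f $  — match f
step 9: stack=$ N S f N S  input=f $  — expand S ::= epsilon
step 10: stack=$ N S f N  input=f $  — expand N ::= epsilon
step 11: stack=$ N S f  input=f $  — match f
Stack after step 11: $ N S (top = S).

S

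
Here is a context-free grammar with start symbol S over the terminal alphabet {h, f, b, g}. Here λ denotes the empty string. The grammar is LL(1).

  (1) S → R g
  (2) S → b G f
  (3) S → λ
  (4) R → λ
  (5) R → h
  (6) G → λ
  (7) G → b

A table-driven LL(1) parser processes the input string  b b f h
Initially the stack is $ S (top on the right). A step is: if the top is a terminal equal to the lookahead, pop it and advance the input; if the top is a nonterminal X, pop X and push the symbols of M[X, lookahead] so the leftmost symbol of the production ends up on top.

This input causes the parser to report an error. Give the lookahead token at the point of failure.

h

step 1: stack=$ S  input=b b f h $  — expand S → b G f
step 2: stack=$ f G b  input=b b f h $  — match b
step 3: stack=$ f G  input=b f h $  — expand G → b
step 4: stack=$ f b  input=b f h $  — match b
step 5: stack=$ f  input=f h $  — match f
step 6: stack=$  input=h $  — error: stack empty but input remains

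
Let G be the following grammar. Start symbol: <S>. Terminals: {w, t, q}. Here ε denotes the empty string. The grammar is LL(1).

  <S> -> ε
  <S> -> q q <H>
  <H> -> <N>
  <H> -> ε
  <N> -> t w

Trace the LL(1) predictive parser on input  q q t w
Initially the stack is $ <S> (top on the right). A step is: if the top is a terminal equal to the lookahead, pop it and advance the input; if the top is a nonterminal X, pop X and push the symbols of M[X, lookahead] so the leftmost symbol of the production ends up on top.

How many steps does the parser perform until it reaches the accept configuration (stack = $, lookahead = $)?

7

step 1: stack=$ <S>  input=q q t w $  — expand <S> -> q q <H>
step 2: stack=$ <H> q q  input=q q t w $  — match q
step 3: stack=$ <H> q  input=q t w $  — match q
step 4: stack=$ <H>  input=t w $  — expand <H> -> <N>
step 5: stack=$ <N>  input=t w $  — expand <N> -> t w
step 6: stack=$ w t  input=t w $  — match t
step 7: stack=$ w  input=w $  — match w
Accept reached after 7 steps.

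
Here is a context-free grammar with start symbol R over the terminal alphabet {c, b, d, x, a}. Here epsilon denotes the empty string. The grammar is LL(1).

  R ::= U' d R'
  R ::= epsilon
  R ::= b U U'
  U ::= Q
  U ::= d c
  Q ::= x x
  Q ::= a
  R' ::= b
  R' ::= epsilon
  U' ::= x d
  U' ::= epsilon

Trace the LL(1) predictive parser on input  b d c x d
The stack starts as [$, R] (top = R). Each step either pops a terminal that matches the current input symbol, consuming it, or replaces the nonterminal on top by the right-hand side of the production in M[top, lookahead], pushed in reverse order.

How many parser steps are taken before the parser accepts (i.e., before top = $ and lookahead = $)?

8

step 1: stack=$ R  input=b d c x d $  — expand R ::= b U U'
step 2: stack=$ U' U b  input=b d c x d $  — match b
step 3: stack=$ U' U  input=d c x d $  — expand U ::= d c
step 4: stack=$ U' c d  input=d c x d $  — match d
step 5: stack=$ U' c  input=c x d $  — match c
step 6: stack=$ U'  input=x d $  — expand U' ::= x d
step 7: stack=$ d x  input=x d $  — match x
step 8: stack=$ d  input=d $  — match d
Accept reached after 8 steps.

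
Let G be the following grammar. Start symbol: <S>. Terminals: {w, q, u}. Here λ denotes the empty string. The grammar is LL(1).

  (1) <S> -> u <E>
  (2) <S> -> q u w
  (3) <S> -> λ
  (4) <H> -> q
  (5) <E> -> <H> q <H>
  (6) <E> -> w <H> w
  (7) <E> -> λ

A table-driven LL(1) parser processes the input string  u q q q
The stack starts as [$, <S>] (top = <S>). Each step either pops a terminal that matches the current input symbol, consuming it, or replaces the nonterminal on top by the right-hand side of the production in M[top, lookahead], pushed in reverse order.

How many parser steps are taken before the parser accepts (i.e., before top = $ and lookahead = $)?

8

     Stack        Input      Action
  1  $ <S>        u q q q $  expand <S> -> u <E>
  2  $ <E> u      u q q q $  match u
  3  $ <E>        q q q $    expand <E> -> <H> q <H>
  4  $ <H> q <H>  q q q $    expand <H> -> q
  5  $ <H> q q    q q q $    match q
  6  $ <H> q      q q $      match q
  7  $ <H>        q $        expand <H> -> q
  8  $ q          q $        match q
Accept reached after 8 steps.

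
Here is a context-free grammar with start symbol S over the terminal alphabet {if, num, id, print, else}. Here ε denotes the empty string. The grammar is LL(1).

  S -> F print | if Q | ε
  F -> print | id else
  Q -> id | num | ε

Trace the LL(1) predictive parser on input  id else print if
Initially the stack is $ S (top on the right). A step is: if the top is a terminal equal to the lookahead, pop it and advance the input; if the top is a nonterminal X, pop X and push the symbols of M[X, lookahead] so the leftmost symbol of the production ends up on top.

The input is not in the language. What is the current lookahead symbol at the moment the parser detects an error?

     Stack            Input               Action
  1  $ S              id else print if $  expand S -> F print
  2  $ print F        id else print if $  expand F -> id else
  3  $ print else id  id else print if $  match id
  4  $ print else     else print if $     match else
  5  $ print          print if $          match print
  6  $                if $                error: stack empty but input remains

if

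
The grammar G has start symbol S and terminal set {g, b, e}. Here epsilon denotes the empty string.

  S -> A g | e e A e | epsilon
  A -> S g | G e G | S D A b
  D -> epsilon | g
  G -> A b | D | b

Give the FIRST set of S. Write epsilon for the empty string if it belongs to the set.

FIRST(D) = {epsilon, g}
FIRST(S) = {epsilon, b, e, g}  (via A g)
FIRST(A) = {b, e, g}  (via S g, G e G, S D A b)
FIRST(G) = {epsilon, b, e, g}  (via A b, D)

{epsilon, b, e, g}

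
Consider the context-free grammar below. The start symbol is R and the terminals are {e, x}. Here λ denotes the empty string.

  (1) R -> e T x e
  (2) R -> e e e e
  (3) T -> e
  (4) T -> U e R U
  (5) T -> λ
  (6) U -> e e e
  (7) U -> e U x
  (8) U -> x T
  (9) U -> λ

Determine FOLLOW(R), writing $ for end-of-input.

FIRST(R) = {e}
FIRST(U) = {λ, e, x}
FIRST(T) = {λ, e, x}  (via U e R U)
FOLLOW(R) includes $ since R is the start symbol.
FOLLOW(R): in T->U e R U, R is followed by U with FIRST {λ, e, x}; in T->U e R U, the suffix after R is nullable, so FOLLOW(R) ⊇ FOLLOW(T) = {e, x}. Thus FOLLOW(R) = {$, e, x}.
FOLLOW(T): in R->e T x e, T is followed by x e with FIRST {x}; in U->x T, the suffix after T is empty, so FOLLOW(T) ⊇ FOLLOW(U) = {e, x}. Thus FOLLOW(T) = {e, x}.
FOLLOW(U): in T->U e R U (occurrence 1), U is followed by e R U with FIRST {e}; in T->U e R U (occurrence 2), the suffix after U is empty, so FOLLOW(U) ⊇ FOLLOW(T) = {e, x}; in U->e U x, U is followed by x with FIRST {x}. Thus FOLLOW(U) = {e, x}.

{$, e, x}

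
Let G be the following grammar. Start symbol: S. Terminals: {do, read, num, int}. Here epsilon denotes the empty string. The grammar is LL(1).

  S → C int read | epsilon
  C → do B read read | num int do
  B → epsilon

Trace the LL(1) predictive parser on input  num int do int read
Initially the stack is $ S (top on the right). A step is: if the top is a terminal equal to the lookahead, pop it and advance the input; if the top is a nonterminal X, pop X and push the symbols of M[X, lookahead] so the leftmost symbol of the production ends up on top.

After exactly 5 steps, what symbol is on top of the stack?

step 1: stack=$ S  input=num int do int read $  — expand S → C int read
step 2: stack=$ read int C  input=num int do int read $  — expand C → num int do
step 3: stack=$ read int do int num  input=num int do int read $  — match num
step 4: stack=$ read int do int  input=int do int read $  — match int
step 5: stack=$ read int do  input=do int read $  — match do
Stack after step 5: $ read int (top = int).

int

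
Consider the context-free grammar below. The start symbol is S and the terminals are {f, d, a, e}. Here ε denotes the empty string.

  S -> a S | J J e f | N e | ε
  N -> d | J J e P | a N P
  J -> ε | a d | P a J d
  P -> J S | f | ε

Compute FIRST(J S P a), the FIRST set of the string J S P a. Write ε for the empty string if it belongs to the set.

FIRST(S) = {ε, a, d, e, f}  (via J J e f, N e)
FIRST(N) = {a, d, e, f}  (via J J e P)
FIRST(J) = {ε, a, d, e, f}  (via P a J d)
FIRST(P) = {ε, a, d, e, f}  (via J S)
FIRST(J S P a): take FIRST of each symbol in turn, carrying on past any symbol whose FIRST contains ε; result {a, d, e, f}.

{a, d, e, f}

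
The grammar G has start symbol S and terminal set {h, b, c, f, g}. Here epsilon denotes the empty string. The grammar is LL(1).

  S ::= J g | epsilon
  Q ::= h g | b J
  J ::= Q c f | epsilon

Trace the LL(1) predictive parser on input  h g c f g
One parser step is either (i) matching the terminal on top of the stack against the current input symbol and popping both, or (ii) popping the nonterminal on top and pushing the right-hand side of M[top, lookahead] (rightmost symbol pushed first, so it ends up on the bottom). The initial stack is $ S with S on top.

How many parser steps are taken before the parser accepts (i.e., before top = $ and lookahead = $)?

8

step 1: stack=$ S  input=h g c f g $  — expand S ::= J g
step 2: stack=$ g J  input=h g c f g $  — expand J ::= Q c f
step 3: stack=$ g f c Q  input=h g c f g $  — expand Q ::= h g
step 4: stack=$ g f c g h  input=h g c f g $  — match h
step 5: stack=$ g f c g  input=g c f g $  — match g
step 6: stack=$ g f c  input=c f g $  — match c
step 7: stack=$ g f  input=f g $  — match f
step 8: stack=$ g  input=g $  — match g
Accept reached after 8 steps.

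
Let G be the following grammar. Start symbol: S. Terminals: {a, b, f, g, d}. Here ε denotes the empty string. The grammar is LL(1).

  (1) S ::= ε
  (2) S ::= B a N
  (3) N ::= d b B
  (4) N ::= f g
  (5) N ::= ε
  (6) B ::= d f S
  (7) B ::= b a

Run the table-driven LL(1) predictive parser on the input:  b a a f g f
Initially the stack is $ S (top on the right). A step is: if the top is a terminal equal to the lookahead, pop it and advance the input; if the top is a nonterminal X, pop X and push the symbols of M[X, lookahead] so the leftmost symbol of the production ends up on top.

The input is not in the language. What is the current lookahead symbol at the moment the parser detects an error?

     Stack      Input          Action
  1  $ S        b a a f g f $  expand S ::= B a N
  2  $ N a B    b a a f g f $  expand B ::= b a
  3  $ N a a b  b a a f g f $  match b
  4  $ N a a    a a f g f $    match a
  5  $ N a      a f g f $      match a
  6  $ N        f g f $        expand N ::= f g
  7  $ g f      f g f $        match f
  8  $ g        g f $          match g
  9  $          f $            error: stack empty but input remains

f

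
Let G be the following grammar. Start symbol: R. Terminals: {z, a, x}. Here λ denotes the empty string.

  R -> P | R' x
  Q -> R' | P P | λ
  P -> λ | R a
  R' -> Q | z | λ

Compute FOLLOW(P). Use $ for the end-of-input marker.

{$, a, x, z}

FIRST(R) = {λ, a, x, z}  (via P, R' x)
FIRST(P) = {λ, a, x, z}  (via R a)
FIRST(Q) = {λ, a, x, z}  (via R', P P)
FIRST(R') = {λ, a, x, z}  (via Q)
FOLLOW(R) includes $ since R is the start symbol.
FOLLOW(R): in P->R a, R is followed by a with FIRST {a}. Thus FOLLOW(R) = {$, a}.
FOLLOW(Q): in R'->Q, the suffix after Q is empty, so FOLLOW(Q) ⊇ FOLLOW(R') = {x}. Thus FOLLOW(Q) = {x}.
FOLLOW(P): in R->P, the suffix after P is empty, so FOLLOW(P) ⊇ FOLLOW(R) = {$, a}; in Q->P P (occurrence 1), P is followed by P with FIRST {λ, a, x, z}; in Q->P P (occurrence 1), the suffix after P is nullable, so FOLLOW(P) ⊇ FOLLOW(Q) = {x}; in Q->P P (occurrence 2), the suffix after P is empty, so FOLLOW(P) ⊇ FOLLOW(Q) = {x}. Thus FOLLOW(P) = {$, a, x, z}.
FOLLOW(R'): in R->R' x, R' is followed by x with FIRST {x}; in Q->R', the suffix after R' is empty, so FOLLOW(R') ⊇ FOLLOW(Q) = {x}. Thus FOLLOW(R') = {x}.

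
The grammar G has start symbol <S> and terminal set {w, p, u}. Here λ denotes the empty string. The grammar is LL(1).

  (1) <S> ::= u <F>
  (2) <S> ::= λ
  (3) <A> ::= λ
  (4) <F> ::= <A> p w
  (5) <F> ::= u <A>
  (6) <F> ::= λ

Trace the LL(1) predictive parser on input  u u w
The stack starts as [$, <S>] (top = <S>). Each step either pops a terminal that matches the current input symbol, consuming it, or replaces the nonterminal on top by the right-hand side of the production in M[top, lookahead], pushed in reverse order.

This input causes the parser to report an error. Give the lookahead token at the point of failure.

     Stack    Input    Action
  1  $ <S>    u u w $  expand <S> ::= u <F>
  2  $ <F> u  u u w $  match u
  3  $ <F>    u w $    expand <F> ::= u <A>
  4  $ <A> u  u w $    match u
  5  $ <A>    w $      error: M[<A>, w] is empty

w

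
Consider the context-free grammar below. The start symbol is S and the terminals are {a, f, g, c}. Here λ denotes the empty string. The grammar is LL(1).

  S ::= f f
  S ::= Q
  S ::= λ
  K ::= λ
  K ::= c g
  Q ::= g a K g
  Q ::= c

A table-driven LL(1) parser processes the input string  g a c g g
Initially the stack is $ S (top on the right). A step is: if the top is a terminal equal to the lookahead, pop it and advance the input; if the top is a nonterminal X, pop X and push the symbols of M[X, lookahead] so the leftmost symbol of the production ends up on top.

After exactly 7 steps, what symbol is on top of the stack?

g

     Stack      Input        Action
  1  $ S        g a c g g $  expand S ::= Q
  2  $ Q        g a c g g $  expand Q ::= g a K g
  3  $ g K a g  g a c g g $  match g
  4  $ g K a    a c g g $    match a
  5  $ g K      c g g $      expand K ::= c g
  6  $ g g c    c g g $      match c
  7  $ g g      g g $        match g
Stack after step 7: $ g (top = g).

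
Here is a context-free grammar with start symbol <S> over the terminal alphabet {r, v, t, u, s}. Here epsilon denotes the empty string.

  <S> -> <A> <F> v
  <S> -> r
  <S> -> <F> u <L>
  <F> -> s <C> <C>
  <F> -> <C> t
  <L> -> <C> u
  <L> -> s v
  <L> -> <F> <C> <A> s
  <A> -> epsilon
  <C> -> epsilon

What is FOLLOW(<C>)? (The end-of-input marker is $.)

{s, t, u, v}

FIRST(<A>) = {epsilon}
FIRST(<C>) = {epsilon}
FIRST(<F>) = {s, t}  (via <C> t)
FIRST(<S>) = {r, s, t}  (via <A> <F> v, <F> u <L>)
FIRST(<L>) = {s, t, u}  (via <C> u, <F> <C> <A> s)
FOLLOW(<S>) includes $ since <S> is the start symbol.
FOLLOW(<S>): <S> appears on no right-hand side. Thus FOLLOW(<S>) = {$}.
FOLLOW(<F>): in <S>-><A> <F> v, <F> is followed by v with FIRST {v}; in <S>-><F> u <L>, <F> is followed by u <L> with FIRST {u}; in <L>-><F> <C> <A> s, <F> is followed by <C> <A> s with FIRST {s}. Thus FOLLOW(<F>) = {s, u, v}.
FOLLOW(<L>): in <S>-><F> u <L>, the suffix after <L> is empty, so FOLLOW(<L>) ⊇ FOLLOW(<S>) = {$}. Thus FOLLOW(<L>) = {$}.
FOLLOW(<A>): in <S>-><A> <F> v, <A> is followed by <F> v with FIRST {s, t}; in <L>-><F> <C> <A> s, <A> is followed by s with FIRST {s}. Thus FOLLOW(<A>) = {s, t}.
FOLLOW(<C>): in <F>->s <C> <C> (occurrence 1), <C> is followed by <C> with FIRST {epsilon}; in <F>->s <C> <C> (occurrence 1), the suffix after <C> is nullable, so FOLLOW(<C>) ⊇ FOLLOW(<F>) = {s, u, v}; in <F>->s <C> <C> (occurrence 2), the suffix after <C> is empty, so FOLLOW(<C>) ⊇ FOLLOW(<F>) = {s, u, v}; in <F>-><C> t, <C> is followed by t with FIRST {t}; in <L>-><C> u, <C> is followed by u with FIRST {u}; in <L>-><F> <C> <A> s, <C> is followed by <A> s with FIRST {s}. Thus FOLLOW(<C>) = {s, t, u, v}.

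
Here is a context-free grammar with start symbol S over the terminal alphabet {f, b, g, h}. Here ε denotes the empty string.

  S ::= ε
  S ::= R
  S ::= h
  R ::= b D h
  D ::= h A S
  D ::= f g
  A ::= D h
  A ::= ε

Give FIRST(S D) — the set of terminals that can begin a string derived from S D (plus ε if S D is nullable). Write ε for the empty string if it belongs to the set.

{b, f, h}

FIRST(R) = {b}
FIRST(D) = {f, h}
FIRST(S) = {ε, b, h}  (via R)
FIRST(A) = {ε, f, h}  (via D h)
FIRST(S D): take FIRST of each symbol in turn, carrying on past any symbol whose FIRST contains ε; result {b, f, h}.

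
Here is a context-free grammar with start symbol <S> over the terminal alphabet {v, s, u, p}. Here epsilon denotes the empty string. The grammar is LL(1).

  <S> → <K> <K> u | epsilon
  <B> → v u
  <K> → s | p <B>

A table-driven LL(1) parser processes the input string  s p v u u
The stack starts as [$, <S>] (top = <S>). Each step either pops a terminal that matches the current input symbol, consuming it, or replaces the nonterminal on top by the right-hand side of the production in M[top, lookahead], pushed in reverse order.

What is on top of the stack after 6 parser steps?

     Stack        Input        Action
  1  $ <S>        s p v u u $  expand <S> → <K> <K> u
  2  $ u <K> <K>  s p v u u $  expand <K> → s
  3  $ u <K> s    s p v u u $  match s
  4  $ u <K>      p v u u $    expand <K> → p <B>
  5  $ u <B> p    p v u u $    match p
  6  $ u <B>      v u u $      expand <B> → v u
Stack after step 6: $ u u v (top = v).

v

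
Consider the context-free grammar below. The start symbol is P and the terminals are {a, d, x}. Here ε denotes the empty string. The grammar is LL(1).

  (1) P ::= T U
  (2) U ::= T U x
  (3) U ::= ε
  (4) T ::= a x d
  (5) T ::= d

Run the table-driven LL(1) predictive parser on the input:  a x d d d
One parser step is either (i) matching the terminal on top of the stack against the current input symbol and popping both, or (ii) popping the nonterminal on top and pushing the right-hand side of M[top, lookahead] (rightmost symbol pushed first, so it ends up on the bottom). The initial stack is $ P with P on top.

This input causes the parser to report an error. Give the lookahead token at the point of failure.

step 1: stack=$ P  input=a x d d d $  — expand P ::= T U
step 2: stack=$ U T  input=a x d d d $  — expand T ::= a x d
step 3: stack=$ U d x a  input=a x d d d $  — match a
step 4: stack=$ U d x  input=x d d d $  — match x
step 5: stack=$ U d  input=d d d $  — match d
step 6: stack=$ U  input=d d $  — expand U ::= T U x
step 7: stack=$ x U T  input=d d $  — expand T ::= d
step 8: stack=$ x U d  input=d d $  — match d
step 9: stack=$ x U  input=d $  — expand U ::= T U x
step 10: stack=$ x x U T  input=d $  — expand T ::= d
step 11: stack=$ x x U d  input=d $  — match d
step 12: stack=$ x x U  input=$  — expand U ::= ε
step 13: stack=$ x x  input=$  — error: top is terminal x but lookahead is $

$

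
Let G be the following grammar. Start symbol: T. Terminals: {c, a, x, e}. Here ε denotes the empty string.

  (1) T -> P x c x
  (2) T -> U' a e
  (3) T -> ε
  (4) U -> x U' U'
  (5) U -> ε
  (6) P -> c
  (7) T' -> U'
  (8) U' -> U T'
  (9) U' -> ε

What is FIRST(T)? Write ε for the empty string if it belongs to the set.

FIRST(U): from U->x U' U' we get {x}; from U->ε we get {ε}. So FIRST(U) = {ε, x}.
FIRST(P): from P->c we get {c}. So FIRST(P) = {c}.
FIRST(T): from T->P x c x we get {c}; from T->U' a e we get {a, x}; from T->ε we get {ε}. So FIRST(T) = {ε, a, c, x}.
FIRST(T'): from T'->U' we get {ε, x}. So FIRST(T') = {ε, x}.
FIRST(U'): from U'->U T' we get {ε, x}; from U'->ε we get {ε}. So FIRST(U') = {ε, x}.

{ε, a, c, x}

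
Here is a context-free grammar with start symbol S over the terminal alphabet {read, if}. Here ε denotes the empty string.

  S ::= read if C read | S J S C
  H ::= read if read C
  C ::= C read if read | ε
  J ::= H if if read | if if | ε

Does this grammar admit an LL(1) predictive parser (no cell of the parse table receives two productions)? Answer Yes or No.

FIRST(S) = {read}
FIRST(H) = {read}
FIRST(C) = {ε, read}
FIRST(J) = {ε, if, read}
FOLLOW(S) = {$, if, read}
FOLLOW(H) = {if}
FOLLOW(C) = {$, if, read}
FOLLOW(J) = {read}
Cell M[C, read] receives both C ::= C read if read and C ::= ε — the grammar is not LL(1).

No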